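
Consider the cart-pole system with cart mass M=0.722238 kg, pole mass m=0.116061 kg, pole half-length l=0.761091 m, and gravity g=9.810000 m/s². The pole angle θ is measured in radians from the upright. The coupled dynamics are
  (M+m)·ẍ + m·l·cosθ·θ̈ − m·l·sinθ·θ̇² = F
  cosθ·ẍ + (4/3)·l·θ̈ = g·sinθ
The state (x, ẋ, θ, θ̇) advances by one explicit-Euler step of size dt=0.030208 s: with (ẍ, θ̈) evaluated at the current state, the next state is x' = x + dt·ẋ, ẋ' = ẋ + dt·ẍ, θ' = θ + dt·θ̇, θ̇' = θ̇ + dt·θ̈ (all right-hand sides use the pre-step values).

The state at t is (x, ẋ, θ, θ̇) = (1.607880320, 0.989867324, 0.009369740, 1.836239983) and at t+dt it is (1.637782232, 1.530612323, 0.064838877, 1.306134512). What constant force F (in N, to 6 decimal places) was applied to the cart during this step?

ẍ = (ẋ'−ẋ)/dt = (1.530612323−0.989867324)/0.030208 = 17.900722
θ̈ = (θ̇'−θ̇)/dt = (1.306134512−1.836239983)/0.030208 = -17.548513
sinθ=0.009370, cosθ=0.999956
F = (M+m)·ẍ + m·l·cosθ·θ̈ − m·l·sinθ·θ̇² = 15.006157 + -1.550044 − 0.002791 = 13.453322

F = 13.453322 N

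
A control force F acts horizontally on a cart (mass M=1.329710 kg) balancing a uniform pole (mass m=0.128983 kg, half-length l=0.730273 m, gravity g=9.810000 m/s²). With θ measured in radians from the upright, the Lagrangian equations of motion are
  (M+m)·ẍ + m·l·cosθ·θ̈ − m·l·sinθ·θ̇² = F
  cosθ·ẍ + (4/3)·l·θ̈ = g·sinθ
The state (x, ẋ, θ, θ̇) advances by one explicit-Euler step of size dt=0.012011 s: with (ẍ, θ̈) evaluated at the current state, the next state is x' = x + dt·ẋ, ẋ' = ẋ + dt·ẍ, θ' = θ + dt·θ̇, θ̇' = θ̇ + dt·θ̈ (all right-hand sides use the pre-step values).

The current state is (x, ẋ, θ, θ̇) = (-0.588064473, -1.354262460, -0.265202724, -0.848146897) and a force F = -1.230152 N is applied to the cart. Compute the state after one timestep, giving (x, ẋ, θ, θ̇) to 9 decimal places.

sinθ=-0.262104910, cosθ=0.965039386
temp = (F + m·l·θ̇²·sinθ)/(M+m) = (-1.230152 + -0.017759676)/1.458693 = -0.855499873
θ̈ = (g·sinθ − cosθ·temp)/(l·(4/3 − m·cos²θ/(M+m))) = -1.910830187
ẍ = temp − m·l·θ̈·cosθ/(M+m) = -0.736424774
Euler: x'=-0.588064473+0.012011·-1.354262460=-0.604330519, ẋ'=-1.354262460+0.012011·-0.736424774=-1.363107658
       θ'=-0.265202724+0.012011·-0.848146897=-0.275389816, θ̇'=-0.848146897+0.012011·-1.910830187=-0.871097878

(-0.604330519, -1.363107658, -0.275389816, -0.871097878)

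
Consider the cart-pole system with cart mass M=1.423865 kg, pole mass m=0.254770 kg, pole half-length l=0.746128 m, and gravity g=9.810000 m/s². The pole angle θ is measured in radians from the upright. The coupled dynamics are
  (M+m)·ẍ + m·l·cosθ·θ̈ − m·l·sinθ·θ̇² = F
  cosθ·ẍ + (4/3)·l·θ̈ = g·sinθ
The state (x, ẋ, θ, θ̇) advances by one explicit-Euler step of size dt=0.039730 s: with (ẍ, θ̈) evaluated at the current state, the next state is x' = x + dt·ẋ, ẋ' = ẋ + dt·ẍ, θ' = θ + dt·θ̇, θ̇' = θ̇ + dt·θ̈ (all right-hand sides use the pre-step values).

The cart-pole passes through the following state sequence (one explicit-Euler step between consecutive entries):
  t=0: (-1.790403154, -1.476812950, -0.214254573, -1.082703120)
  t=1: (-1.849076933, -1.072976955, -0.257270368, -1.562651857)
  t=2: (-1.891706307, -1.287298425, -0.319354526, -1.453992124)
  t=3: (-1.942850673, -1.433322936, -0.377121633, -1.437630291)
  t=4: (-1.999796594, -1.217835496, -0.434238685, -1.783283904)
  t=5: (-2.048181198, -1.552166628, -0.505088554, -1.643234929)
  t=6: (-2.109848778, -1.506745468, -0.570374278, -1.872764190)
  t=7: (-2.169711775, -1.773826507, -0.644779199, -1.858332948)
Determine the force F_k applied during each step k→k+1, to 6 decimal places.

F_0 = 14.866038 N
F_1 = -8.434425 N
F_2 = -5.969197 N
F_3 = 7.711661 N
F_4 = -13.263634 N
F_5 = 1.206396 N
F_6 = -10.866362 N

step 0→1:
  ẍ = (ẋ'−ẋ)/dt = (-1.072976955−-1.476812950)/0.039730 = 10.164510
  θ̈ = (θ̇'−θ̇)/dt = (-1.562651857−-1.082703120)/0.039730 = -12.080260
  sinθ=-0.212619, cosθ=0.977135
  F = (M+m)·ẍ + m·l·cosθ·θ̈ − m·l·sinθ·θ̇² = 17.062503 + -2.243843 − -0.047379 = 14.866038
step 1→2:
  ẍ = (ẋ'−ẋ)/dt = (-1.287298425−-1.072976955)/0.039730 = -5.394449
  θ̈ = (θ̇'−θ̇)/dt = (-1.453992124−-1.562651857)/0.039730 = 2.734954
  sinθ=-0.254442, cosθ=0.967088
  F = (M+m)·ẍ + m·l·cosθ·θ̈ − m·l·sinθ·θ̇² = -9.055311 + 0.502780 − -0.118107 = -8.434425
step 2→3:
  ẍ = (ẋ'−ẋ)/dt = (-1.433322936−-1.287298425)/0.039730 = -3.675422
  θ̈ = (θ̇'−θ̇)/dt = (-1.437630291−-1.453992124)/0.039730 = 0.411826
  sinθ=-0.313954, cosθ=0.949438
  F = (M+m)·ẍ + m·l·cosθ·θ̈ − m·l·sinθ·θ̇² = -6.169692 + 0.074326 − -0.126169 = -5.969197
step 3→4:
  ẍ = (ẋ'−ẋ)/dt = (-1.217835496−-1.433322936)/0.039730 = 5.423797
  θ̈ = (θ̇'−θ̇)/dt = (-1.783283904−-1.437630291)/0.039730 = -8.700066
  sinθ=-0.368246, cosθ=0.929728
  F = (M+m)·ẍ + m·l·cosθ·θ̈ − m·l·sinθ·θ̇² = 9.104575 + -1.537589 − -0.144675 = 7.711661
step 4→5:
  ẍ = (ẋ'−ẋ)/dt = (-1.552166628−-1.217835496)/0.039730 = -8.415080
  θ̈ = (θ̇'−θ̇)/dt = (-1.643234929−-1.783283904)/0.039730 = 3.525018
  sinθ=-0.420720, cosθ=0.907191
  F = (M+m)·ẍ + m·l·cosθ·θ̈ − m·l·sinθ·θ̇² = -14.125848 + 0.607885 − -0.254329 = -13.263634
step 5→6:
  ẍ = (ẋ'−ẋ)/dt = (-1.506745468−-1.552166628)/0.039730 = 1.143246
  θ̈ = (θ̇'−θ̇)/dt = (-1.872764190−-1.643234929)/0.039730 = -5.777228
  sinθ=-0.483885, cosθ=0.875132
  F = (M+m)·ẍ + m·l·cosθ·θ̈ − m·l·sinθ·θ̇² = 1.919093 + -0.961069 − -0.248372 = 1.206396
step 6→7:
  ẍ = (ẋ'−ẋ)/dt = (-1.773826507−-1.506745468)/0.039730 = -6.722402
  θ̈ = (θ̇'−θ̇)/dt = (-1.858332948−-1.872764190)/0.039730 = 0.363233
  sinθ=-0.539947, cosθ=0.841699
  F = (M+m)·ẍ + m·l·cosθ·θ̈ − m·l·sinθ·θ̇² = -11.284460 + 0.058117 − -0.359981 = -10.866362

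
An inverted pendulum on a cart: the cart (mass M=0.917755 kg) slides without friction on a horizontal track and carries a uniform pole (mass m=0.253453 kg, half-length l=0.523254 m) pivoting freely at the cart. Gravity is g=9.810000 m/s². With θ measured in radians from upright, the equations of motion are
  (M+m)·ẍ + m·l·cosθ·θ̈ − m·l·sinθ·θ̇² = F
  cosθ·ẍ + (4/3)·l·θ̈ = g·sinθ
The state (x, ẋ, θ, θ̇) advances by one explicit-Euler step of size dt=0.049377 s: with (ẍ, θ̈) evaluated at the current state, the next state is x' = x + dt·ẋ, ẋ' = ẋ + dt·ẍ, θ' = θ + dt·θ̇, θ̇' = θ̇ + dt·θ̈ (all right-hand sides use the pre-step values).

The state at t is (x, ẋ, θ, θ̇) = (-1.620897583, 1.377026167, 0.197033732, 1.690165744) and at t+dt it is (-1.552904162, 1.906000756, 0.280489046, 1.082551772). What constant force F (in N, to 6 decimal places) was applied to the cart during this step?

F = 10.872561 N

ẍ = (ẋ'−ẋ)/dt = (1.906000756−1.377026167)/0.049377 = 10.712975
θ̈ = (θ̇'−θ̇)/dt = (1.082551772−1.690165744)/0.049377 = -12.305607
sinθ=0.195761, cosθ=0.980652
F = (M+m)·ẍ + m·l·cosθ·θ̈ − m·l·sinθ·θ̇² = 12.547123 + -1.600397 − 0.074164 = 10.872561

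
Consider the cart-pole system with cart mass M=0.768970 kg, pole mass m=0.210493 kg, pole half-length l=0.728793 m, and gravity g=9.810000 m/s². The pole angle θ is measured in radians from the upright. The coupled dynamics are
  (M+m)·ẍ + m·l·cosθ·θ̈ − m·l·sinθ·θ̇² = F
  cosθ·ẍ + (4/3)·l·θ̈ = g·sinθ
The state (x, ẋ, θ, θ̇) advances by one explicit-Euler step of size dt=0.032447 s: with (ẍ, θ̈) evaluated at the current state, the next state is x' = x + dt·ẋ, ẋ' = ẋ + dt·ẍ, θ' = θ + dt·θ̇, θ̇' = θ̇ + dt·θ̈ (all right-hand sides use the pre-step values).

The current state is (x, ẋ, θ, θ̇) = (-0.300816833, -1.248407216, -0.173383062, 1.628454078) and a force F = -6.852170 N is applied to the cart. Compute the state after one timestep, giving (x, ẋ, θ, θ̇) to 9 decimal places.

(-0.341323902, -1.509901390, -0.120544613, 1.837012187)

sinθ=-0.172515669, cosθ=0.985006774
temp = (F + m·l·θ̇²·sinθ)/(M+m) = (-6.852170 + -0.070181303)/0.979463 = -7.067496478
θ̈ = (g·sinθ − cosθ·temp)/(l·(4/3 − m·cos²θ/(M+m))) = 6.427654617
ẍ = temp − m·l·θ̈·cosθ/(M+m) = -8.059117135
Euler: x'=-0.300816833+0.032447·-1.248407216=-0.341323902, ẋ'=-1.248407216+0.032447·-8.059117135=-1.509901390
       θ'=-0.173383062+0.032447·1.628454078=-0.120544613, θ̇'=1.628454078+0.032447·6.427654617=1.837012187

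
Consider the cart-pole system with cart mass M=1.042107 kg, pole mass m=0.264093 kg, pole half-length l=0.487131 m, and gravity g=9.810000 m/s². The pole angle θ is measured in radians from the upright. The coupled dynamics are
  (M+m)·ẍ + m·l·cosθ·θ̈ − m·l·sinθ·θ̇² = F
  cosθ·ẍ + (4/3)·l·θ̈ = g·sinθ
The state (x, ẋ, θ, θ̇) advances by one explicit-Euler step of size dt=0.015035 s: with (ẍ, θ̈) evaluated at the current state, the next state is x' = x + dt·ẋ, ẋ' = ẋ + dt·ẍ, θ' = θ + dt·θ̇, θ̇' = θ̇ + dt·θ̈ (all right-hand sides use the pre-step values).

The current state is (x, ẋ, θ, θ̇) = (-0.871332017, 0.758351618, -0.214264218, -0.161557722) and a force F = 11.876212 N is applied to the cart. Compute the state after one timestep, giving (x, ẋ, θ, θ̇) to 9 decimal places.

sinθ=-0.212628529, cosθ=0.977133107
temp = (F + m·l·θ̇²·sinθ)/(M+m) = (11.876212 + -0.000713969)/1.306200 = 9.091638364
θ̈ = (g·sinθ − cosθ·temp)/(l·(4/3 − m·cos²θ/(M+m))) = -19.748346626
ẍ = temp − m·l·θ̈·cosθ/(M+m) = 10.992180262
Euler: x'=-0.871332017+0.015035·0.758351618=-0.859930200, ẋ'=0.758351618+0.015035·10.992180262=0.923619048
       θ'=-0.214264218+0.015035·-0.161557722=-0.216693238, θ̇'=-0.161557722+0.015035·-19.748346626=-0.458474114

(-0.859930200, 0.923619048, -0.216693238, -0.458474114)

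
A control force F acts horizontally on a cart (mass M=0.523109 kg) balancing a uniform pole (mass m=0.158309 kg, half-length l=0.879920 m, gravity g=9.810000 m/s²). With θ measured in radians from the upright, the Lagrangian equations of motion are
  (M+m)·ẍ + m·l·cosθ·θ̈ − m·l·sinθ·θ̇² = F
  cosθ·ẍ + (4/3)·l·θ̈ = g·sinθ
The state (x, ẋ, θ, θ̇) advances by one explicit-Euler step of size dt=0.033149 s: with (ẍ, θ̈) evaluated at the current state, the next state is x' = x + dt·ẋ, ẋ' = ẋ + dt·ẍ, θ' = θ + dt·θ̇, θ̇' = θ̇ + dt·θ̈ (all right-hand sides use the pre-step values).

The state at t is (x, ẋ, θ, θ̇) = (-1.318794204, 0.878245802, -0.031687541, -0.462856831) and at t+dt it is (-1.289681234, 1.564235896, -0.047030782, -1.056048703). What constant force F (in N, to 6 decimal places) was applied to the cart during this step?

ẍ = (ẋ'−ẋ)/dt = (1.564235896−0.878245802)/0.033149 = 20.694141
θ̈ = (θ̇'−θ̇)/dt = (-1.056048703−-0.462856831)/0.033149 = -17.894714
sinθ=-0.031682, cosθ=0.999498
F = (M+m)·ẍ + m·l·cosθ·θ̈ − m·l·sinθ·θ̇² = 14.101360 + -2.491469 − -0.000945 = 11.610837

F = 11.610837 N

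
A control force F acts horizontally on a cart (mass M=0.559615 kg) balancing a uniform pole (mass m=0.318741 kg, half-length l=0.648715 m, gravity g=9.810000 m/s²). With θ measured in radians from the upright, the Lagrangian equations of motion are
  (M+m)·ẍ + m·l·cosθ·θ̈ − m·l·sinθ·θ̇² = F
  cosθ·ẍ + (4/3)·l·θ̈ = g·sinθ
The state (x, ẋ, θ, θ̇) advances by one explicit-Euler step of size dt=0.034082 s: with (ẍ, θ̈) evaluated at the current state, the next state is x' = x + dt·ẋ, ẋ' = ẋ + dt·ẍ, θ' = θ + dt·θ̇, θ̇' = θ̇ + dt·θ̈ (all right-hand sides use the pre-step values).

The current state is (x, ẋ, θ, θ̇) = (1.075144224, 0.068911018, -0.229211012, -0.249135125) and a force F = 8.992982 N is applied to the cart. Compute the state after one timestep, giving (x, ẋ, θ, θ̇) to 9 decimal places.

sinθ=-0.227209242, cosθ=0.973845963
temp = (F + m·l·θ̇²·sinθ)/(M+m) = (8.992982 + -0.002916002)/0.878356 = 10.235105126
θ̈ = (g·sinθ − cosθ·temp)/(l·(4/3 − m·cos²θ/(M+m))) = -19.006352528
ẍ = temp − m·l·θ̈·cosθ/(M+m) = 14.592333744
Euler: x'=1.075144224+0.034082·0.068911018=1.077492849, ẋ'=0.068911018+0.034082·14.592333744=0.566246937
       θ'=-0.229211012+0.034082·-0.249135125=-0.237702035, θ̇'=-0.249135125+0.034082·-19.006352528=-0.896909632

(1.077492849, 0.566246937, -0.237702035, -0.896909632)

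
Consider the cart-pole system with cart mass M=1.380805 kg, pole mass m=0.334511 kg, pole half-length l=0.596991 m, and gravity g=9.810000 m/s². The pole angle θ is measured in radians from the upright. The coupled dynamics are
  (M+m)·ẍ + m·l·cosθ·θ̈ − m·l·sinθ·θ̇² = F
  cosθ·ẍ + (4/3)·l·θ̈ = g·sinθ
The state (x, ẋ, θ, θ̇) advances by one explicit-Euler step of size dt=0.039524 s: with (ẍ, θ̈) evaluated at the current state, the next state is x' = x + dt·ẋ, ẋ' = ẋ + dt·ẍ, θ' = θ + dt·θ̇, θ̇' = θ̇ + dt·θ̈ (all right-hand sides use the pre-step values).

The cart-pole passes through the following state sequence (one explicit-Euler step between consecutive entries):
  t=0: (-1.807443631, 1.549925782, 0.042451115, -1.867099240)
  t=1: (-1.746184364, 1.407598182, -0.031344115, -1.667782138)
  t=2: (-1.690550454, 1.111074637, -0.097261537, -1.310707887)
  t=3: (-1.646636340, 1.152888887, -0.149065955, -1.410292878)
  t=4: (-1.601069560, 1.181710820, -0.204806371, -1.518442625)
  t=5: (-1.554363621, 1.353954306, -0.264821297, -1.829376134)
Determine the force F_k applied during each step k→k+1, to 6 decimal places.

step 0→1:
  ẍ = (ẋ'−ẋ)/dt = (1.407598182−1.549925782)/0.039524 = -3.601042
  θ̈ = (θ̇'−θ̇)/dt = (-1.667782138−-1.867099240)/0.039524 = 5.042939
  sinθ=0.042438, cosθ=0.999099
  F = (M+m)·ẍ + m·l·cosθ·θ̈ − m·l·sinθ·θ̇² = -6.176926 + 1.006168 − 0.029544 = -5.200302
step 1→2:
  ẍ = (ẋ'−ẋ)/dt = (1.111074637−1.407598182)/0.039524 = -7.502367
  θ̈ = (θ̇'−θ̇)/dt = (-1.310707887−-1.667782138)/0.039524 = 9.034365
  sinθ=-0.031339, cosθ=0.999509
  F = (M+m)·ẍ + m·l·cosθ·θ̈ − m·l·sinθ·θ̇² = -12.868930 + 1.803277 − -0.017408 = -11.048245
step 2→3:
  ẍ = (ẋ'−ẋ)/dt = (1.152888887−1.111074637)/0.039524 = 1.057946
  θ̈ = (θ̇'−θ̇)/dt = (-1.410292878−-1.310707887)/0.039524 = -2.519608
  sinθ=-0.097108, cosθ=0.995274
  F = (M+m)·ẍ + m·l·cosθ·θ̈ − m·l·sinθ·θ̇² = 1.814711 + -0.500788 − -0.033315 = 1.347239
step 3→4:
  ẍ = (ẋ'−ẋ)/dt = (1.181710820−1.152888887)/0.039524 = 0.729226
  θ̈ = (θ̇'−θ̇)/dt = (-1.518442625−-1.410292878)/0.039524 = -2.736306
  sinθ=-0.148515, cosθ=0.988910
  F = (M+m)·ẍ + m·l·cosθ·θ̈ − m·l·sinθ·θ̇² = 1.250853 + -0.540381 − -0.058988 = 0.769461
step 4→5:
  ẍ = (ẋ'−ẋ)/dt = (1.353954306−1.181710820)/0.039524 = 4.357947
  θ̈ = (θ̇'−θ̇)/dt = (-1.829376134−-1.518442625)/0.039524 = -7.866954
  sinθ=-0.203378, cosθ=0.979100
  F = (M+m)·ẍ + m·l·cosθ·θ̈ − m·l·sinθ·θ̇² = 7.475256 + -1.538197 − -0.093644 = 6.030702

F_0 = -5.200302 N
F_1 = -11.048245 N
F_2 = 1.347239 N
F_3 = 0.769461 N
F_4 = 6.030702 N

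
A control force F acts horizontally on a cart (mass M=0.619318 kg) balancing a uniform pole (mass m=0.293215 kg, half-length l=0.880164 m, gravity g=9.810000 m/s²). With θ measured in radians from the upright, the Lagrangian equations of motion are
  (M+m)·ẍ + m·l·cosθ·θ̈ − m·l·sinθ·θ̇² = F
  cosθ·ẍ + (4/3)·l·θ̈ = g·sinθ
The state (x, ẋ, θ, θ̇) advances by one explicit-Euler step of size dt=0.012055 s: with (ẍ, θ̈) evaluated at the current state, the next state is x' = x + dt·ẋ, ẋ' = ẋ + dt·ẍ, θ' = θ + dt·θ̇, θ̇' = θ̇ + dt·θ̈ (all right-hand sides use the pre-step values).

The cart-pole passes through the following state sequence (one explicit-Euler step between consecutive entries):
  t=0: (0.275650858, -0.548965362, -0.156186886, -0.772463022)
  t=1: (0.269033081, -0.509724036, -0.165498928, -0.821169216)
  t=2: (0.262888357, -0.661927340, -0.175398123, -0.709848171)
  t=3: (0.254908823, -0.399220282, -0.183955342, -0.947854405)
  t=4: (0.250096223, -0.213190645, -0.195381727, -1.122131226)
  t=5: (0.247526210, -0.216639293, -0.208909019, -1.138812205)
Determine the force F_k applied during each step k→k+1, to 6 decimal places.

F_0 = 1.964398 N
F_1 = -9.142102 N
F_2 = 14.891815 N
F_3 = 10.456361 N
F_4 = -0.548282 N

step 0→1:
  ẍ = (ẋ'−ẋ)/dt = (-0.509724036−-0.548965362)/0.012055 = 3.255191
  θ̈ = (θ̇'−θ̇)/dt = (-0.821169216−-0.772463022)/0.012055 = -4.040331
  sinθ=-0.155553, cosθ=0.987828
  F = (M+m)·ẍ + m·l·cosθ·θ̈ − m·l·sinθ·θ̇² = 2.970469 + -1.030025 − -0.023954 = 1.964398
step 1→2:
  ẍ = (ẋ'−ẋ)/dt = (-0.661927340−-0.509724036)/0.012055 = -12.625741
  θ̈ = (θ̇'−θ̇)/dt = (-0.709848171−-0.821169216)/0.012055 = 9.234429
  sinθ=-0.164744, cosθ=0.986336
  F = (M+m)·ẍ + m·l·cosθ·θ̈ − m·l·sinθ·θ̇² = -11.521405 + 2.350633 − -0.028670 = -9.142102
step 2→3:
  ẍ = (ẋ'−ẋ)/dt = (-0.399220282−-0.661927340)/0.012055 = 21.792373
  θ̈ = (θ̇'−θ̇)/dt = (-0.947854405−-0.709848171)/0.012055 = -19.743362
  sinθ=-0.174500, cosθ=0.984657
  F = (M+m)·ẍ + m·l·cosθ·θ̈ − m·l·sinθ·θ̇² = 19.886260 + -5.017137 − -0.022692 = 14.891815
step 3→4:
  ẍ = (ẋ'−ẋ)/dt = (-0.213190645−-0.399220282)/0.012055 = 15.431741
  θ̈ = (θ̇'−θ̇)/dt = (-1.122131226−-0.947854405)/0.012055 = -14.456808
  sinθ=-0.182920, cosθ=0.983128
  F = (M+m)·ẍ + m·l·cosθ·θ̈ − m·l·sinθ·θ̇² = 14.081973 + -3.668024 − -0.042412 = 10.456361
step 4→5:
  ẍ = (ẋ'−ẋ)/dt = (-0.216639293−-0.213190645)/0.012055 = -0.286076
  θ̈ = (θ̇'−θ̇)/dt = (-1.138812205−-1.122131226)/0.012055 = -1.383739
  sinθ=-0.194141, cosθ=0.980974
  F = (M+m)·ẍ + m·l·cosθ·θ̈ − m·l·sinθ·θ̇² = -0.261054 + -0.350317 − -0.063089 = -0.548282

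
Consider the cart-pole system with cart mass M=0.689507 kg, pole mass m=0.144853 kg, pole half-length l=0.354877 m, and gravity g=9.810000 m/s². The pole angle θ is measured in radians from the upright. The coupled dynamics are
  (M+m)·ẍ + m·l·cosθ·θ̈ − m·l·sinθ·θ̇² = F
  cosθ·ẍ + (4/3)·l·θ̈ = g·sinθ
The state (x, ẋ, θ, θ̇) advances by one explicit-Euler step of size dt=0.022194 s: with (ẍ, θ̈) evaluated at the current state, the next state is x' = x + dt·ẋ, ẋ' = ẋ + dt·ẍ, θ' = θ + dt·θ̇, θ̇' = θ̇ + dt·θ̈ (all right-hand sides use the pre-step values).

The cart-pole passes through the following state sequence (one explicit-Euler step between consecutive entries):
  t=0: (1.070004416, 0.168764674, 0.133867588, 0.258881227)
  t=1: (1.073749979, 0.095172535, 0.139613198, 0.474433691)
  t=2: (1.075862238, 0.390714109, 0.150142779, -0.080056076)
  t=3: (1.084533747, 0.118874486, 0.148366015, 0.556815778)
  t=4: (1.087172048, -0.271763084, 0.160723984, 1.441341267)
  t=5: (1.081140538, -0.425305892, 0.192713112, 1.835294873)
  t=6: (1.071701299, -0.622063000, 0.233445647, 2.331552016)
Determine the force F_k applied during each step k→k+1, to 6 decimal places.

step 0→1:
  ẍ = (ẋ'−ẋ)/dt = (0.095172535−0.168764674)/0.022194 = -3.315857
  θ̈ = (θ̇'−θ̇)/dt = (0.474433691−0.258881227)/0.022194 = 9.712195
  sinθ=0.133468, cosθ=0.991053
  F = (M+m)·ẍ + m·l·cosθ·θ̈ − m·l·sinθ·θ̇² = -2.766619 + 0.494789 − 0.000460 = -2.272290
step 1→2:
  ẍ = (ẋ'−ẋ)/dt = (0.390714109−0.095172535)/0.022194 = 13.316283
  θ̈ = (θ̇'−θ̇)/dt = (-0.080056076−0.474433691)/0.022194 = -24.983769
  sinθ=0.139160, cosθ=0.990270
  F = (M+m)·ẍ + m·l·cosθ·θ̈ − m·l·sinθ·θ̇² = 11.110573 + -1.271794 − 0.001610 = 9.837169
step 2→3:
  ẍ = (ẋ'−ẋ)/dt = (0.118874486−0.390714109)/0.022194 = -12.248338
  θ̈ = (θ̇'−θ̇)/dt = (0.556815778−-0.080056076)/0.022194 = 28.695677
  sinθ=0.149579, cosθ=0.988750
  F = (M+m)·ẍ + m·l·cosθ·θ̈ − m·l·sinθ·θ̇² = -10.219524 + 1.458506 − 0.000049 = -8.761067
step 3→4:
  ẍ = (ẋ'−ẋ)/dt = (-0.271763084−0.118874486)/0.022194 = -17.601044
  θ̈ = (θ̇'−θ̇)/dt = (1.441341267−0.556815778)/0.022194 = 39.854262
  sinθ=0.147822, cosθ=0.989014
  F = (M+m)·ẍ + m·l·cosθ·θ̈ − m·l·sinθ·θ̇² = -14.685607 + 2.026201 − 0.002356 = -12.661762
step 4→5:
  ẍ = (ẋ'−ẋ)/dt = (-0.425305892−-0.271763084)/0.022194 = -6.918212
  θ̈ = (θ̇'−θ̇)/dt = (1.835294873−1.441341267)/0.022194 = 17.750455
  sinθ=0.160033, cosθ=0.987112
  F = (M+m)·ẍ + m·l·cosθ·θ̈ − m·l·sinθ·θ̇² = -5.772280 + 0.900702 − 0.017090 = -4.888668
step 5→6:
  ẍ = (ẋ'−ẋ)/dt = (-0.622063000−-0.425305892)/0.022194 = -8.865329
  θ̈ = (θ̇'−θ̇)/dt = (2.331552016−1.835294873)/0.022194 = 22.359969
  sinθ=0.191522, cosθ=0.981488
  F = (M+m)·ẍ + m·l·cosθ·θ̈ − m·l·sinθ·θ̇² = -7.396876 + 1.128136 − 0.033162 = -6.301901

F_0 = -2.272290 N
F_1 = 9.837169 N
F_2 = -8.761067 N
F_3 = -12.661762 N
F_4 = -4.888668 N
F_5 = -6.301901 N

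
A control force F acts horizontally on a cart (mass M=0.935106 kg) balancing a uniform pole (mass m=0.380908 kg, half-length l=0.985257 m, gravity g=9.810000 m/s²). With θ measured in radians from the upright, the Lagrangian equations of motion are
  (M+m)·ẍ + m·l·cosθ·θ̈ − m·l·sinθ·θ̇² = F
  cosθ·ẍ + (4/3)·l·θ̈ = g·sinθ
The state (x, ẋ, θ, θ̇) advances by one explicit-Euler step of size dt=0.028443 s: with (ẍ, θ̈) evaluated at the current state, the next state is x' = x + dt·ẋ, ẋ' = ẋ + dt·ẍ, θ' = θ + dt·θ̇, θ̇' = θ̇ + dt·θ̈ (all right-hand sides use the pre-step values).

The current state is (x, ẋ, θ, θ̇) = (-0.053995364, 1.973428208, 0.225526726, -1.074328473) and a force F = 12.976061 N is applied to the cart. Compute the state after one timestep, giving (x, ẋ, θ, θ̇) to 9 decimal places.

(0.002134855, 2.312747506, 0.194969601, -1.278587998)

sinθ=0.223619781, cosθ=0.974676456
temp = (F + m·l·θ̇²·sinθ)/(M+m) = (12.976061 + 0.096862129)/1.316014 = 9.933726487
θ̈ = (g·sinθ − cosθ·temp)/(l·(4/3 − m·cos²θ/(M+m))) = -7.181363609
ẍ = temp − m·l·θ̈·cosθ/(M+m) = 11.929799881
Euler: x'=-0.053995364+0.028443·1.973428208=0.002134855, ẋ'=1.973428208+0.028443·11.929799881=2.312747506
       θ'=0.225526726+0.028443·-1.074328473=0.194969601, θ̇'=-1.074328473+0.028443·-7.181363609=-1.278587998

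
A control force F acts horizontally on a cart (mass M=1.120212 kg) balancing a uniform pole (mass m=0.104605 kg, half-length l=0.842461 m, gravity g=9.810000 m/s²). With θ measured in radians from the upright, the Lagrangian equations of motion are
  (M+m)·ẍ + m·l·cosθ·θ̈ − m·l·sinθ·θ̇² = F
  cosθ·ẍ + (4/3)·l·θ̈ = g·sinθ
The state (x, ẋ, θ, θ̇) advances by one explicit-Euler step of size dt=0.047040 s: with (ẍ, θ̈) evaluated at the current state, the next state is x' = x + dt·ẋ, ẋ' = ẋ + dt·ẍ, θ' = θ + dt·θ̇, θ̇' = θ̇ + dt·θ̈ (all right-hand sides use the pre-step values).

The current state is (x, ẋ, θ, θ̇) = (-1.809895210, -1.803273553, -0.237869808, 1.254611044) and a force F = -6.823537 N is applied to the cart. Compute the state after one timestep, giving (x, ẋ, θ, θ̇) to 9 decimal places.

sinθ=-0.235632952, cosθ=0.971842123
temp = (F + m·l·θ̇²·sinθ)/(M+m) = (-6.823537 + -0.032685602)/1.224817 = -5.597752645
θ̈ = (g·sinθ − cosθ·temp)/(l·(4/3 − m·cos²θ/(M+m))) = 2.964555083
ẍ = temp − m·l·θ̈·cosθ/(M+m) = -5.805046433
Euler: x'=-1.809895210+0.047040·-1.803273553=-1.894721198, ẋ'=-1.803273553+0.047040·-5.805046433=-2.076342937
       θ'=-0.237869808+0.047040·1.254611044=-0.178852904, θ̇'=1.254611044+0.047040·2.964555083=1.394063715

(-1.894721198, -2.076342937, -0.178852904, 1.394063715)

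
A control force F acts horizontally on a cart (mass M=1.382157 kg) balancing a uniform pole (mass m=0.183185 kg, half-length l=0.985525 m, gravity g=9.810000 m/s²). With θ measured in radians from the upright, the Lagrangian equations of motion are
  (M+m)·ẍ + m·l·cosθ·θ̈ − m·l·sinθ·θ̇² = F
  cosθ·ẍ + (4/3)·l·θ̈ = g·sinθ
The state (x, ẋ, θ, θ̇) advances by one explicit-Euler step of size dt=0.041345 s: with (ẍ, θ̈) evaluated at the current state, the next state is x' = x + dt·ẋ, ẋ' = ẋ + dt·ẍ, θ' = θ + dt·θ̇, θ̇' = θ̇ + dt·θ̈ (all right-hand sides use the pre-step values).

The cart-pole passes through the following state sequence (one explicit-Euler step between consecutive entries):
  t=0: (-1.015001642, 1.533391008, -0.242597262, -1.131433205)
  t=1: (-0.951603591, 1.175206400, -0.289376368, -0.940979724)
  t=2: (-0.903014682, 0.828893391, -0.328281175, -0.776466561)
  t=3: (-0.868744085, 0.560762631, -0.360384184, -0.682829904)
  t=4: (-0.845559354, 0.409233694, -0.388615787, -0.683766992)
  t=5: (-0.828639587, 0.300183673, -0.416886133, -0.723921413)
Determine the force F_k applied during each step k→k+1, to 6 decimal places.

step 0→1:
  ẍ = (ẋ'−ẋ)/dt = (1.175206400−1.533391008)/0.041345 = -8.663311
  θ̈ = (θ̇'−θ̇)/dt = (-0.940979724−-1.131433205)/0.041345 = 4.606445
  sinθ=-0.240225, cosθ=0.970717
  F = (M+m)·ẍ + m·l·cosθ·θ̈ − m·l·sinθ·θ̇² = -13.561045 + 0.807265 − -0.055518 = -12.698262
step 1→2:
  ẍ = (ẋ'−ẋ)/dt = (0.828893391−1.175206400)/0.041345 = -8.376176
  θ̈ = (θ̇'−θ̇)/dt = (-0.776466561−-0.940979724)/0.041345 = 3.979034
  sinθ=-0.285355, cosθ=0.958422
  F = (M+m)·ẍ + m·l·cosθ·θ̈ − m·l·sinθ·θ̇² = -13.111581 + 0.688481 − -0.045615 = -12.377485
step 2→3:
  ẍ = (ẋ'−ẋ)/dt = (0.560762631−0.828893391)/0.041345 = -6.485204
  θ̈ = (θ̇'−θ̇)/dt = (-0.682829904−-0.776466561)/0.041345 = 2.264764
  sinθ=-0.322416, cosθ=0.946598
  F = (M+m)·ẍ + m·l·cosθ·θ̈ − m·l·sinθ·θ̇² = -10.151562 + 0.387031 − -0.035093 = -9.729438
step 3→4:
  ẍ = (ẋ'−ẋ)/dt = (0.409233694−0.560762631)/0.041345 = -3.664988
  θ̈ = (θ̇'−θ̇)/dt = (-0.683766992−-0.682829904)/0.041345 = -0.022665
  sinθ=-0.352634, cosθ=0.935761
  F = (M+m)·ẍ + m·l·cosθ·θ̈ − m·l·sinθ·θ̇² = -5.736960 + -0.003829 − -0.029683 = -5.711106
step 4→5:
  ẍ = (ẋ'−ẋ)/dt = (0.300183673−0.409233694)/0.041345 = -2.637562
  θ̈ = (θ̇'−θ̇)/dt = (-0.723921413−-0.683766992)/0.041345 = -0.971204
  sinθ=-0.378908, cosθ=0.925434
  F = (M+m)·ẍ + m·l·cosθ·θ̈ − m·l·sinθ·θ̇² = -4.128687 + -0.162261 − -0.031982 = -4.258966

F_0 = -12.698262 N
F_1 = -12.377485 N
F_2 = -9.729438 N
F_3 = -5.711106 N
F_4 = -4.258966 N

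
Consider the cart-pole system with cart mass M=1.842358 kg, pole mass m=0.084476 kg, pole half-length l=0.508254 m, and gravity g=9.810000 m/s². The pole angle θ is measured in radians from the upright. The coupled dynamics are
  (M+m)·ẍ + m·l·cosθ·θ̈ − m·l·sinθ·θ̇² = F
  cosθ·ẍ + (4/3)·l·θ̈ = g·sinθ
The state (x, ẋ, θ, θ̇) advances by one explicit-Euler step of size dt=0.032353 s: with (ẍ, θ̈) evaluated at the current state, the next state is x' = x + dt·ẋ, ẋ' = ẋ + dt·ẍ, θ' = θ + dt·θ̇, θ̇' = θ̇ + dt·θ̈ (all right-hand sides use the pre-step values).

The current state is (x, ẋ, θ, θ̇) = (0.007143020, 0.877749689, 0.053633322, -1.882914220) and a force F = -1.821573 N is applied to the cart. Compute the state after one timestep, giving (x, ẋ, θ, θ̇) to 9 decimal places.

(0.035540856, 0.845691380, -0.007284602, -1.810568966)

sinθ=0.053607613, cosθ=0.998562078
temp = (F + m·l·θ̇²·sinθ)/(M+m) = (-1.821573 + 0.008160217)/1.926834 = -0.941135969
θ̈ = (g·sinθ − cosθ·temp)/(l·(4/3 − m·cos²θ/(M+m))) = 2.236121967
ẍ = temp − m·l·θ̈·cosθ/(M+m) = -0.990891390
Euler: x'=0.007143020+0.032353·0.877749689=0.035540856, ẋ'=0.877749689+0.032353·-0.990891390=0.845691380
       θ'=0.053633322+0.032353·-1.882914220=-0.007284602, θ̇'=-1.882914220+0.032353·2.236121967=-1.810568966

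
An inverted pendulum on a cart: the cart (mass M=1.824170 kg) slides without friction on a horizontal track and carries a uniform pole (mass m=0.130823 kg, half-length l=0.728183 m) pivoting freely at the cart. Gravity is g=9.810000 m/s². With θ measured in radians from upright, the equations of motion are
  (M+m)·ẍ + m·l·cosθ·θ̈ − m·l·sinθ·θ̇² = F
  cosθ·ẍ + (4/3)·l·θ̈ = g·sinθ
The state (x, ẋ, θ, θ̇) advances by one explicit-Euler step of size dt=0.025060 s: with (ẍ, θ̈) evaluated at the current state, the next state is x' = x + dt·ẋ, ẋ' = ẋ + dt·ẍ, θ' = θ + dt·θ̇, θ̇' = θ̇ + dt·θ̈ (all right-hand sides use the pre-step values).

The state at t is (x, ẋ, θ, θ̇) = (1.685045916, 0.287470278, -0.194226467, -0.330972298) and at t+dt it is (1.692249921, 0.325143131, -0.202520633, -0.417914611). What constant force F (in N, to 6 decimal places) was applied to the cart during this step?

F = 2.616679 N

ẍ = (ẋ'−ẋ)/dt = (0.325143131−0.287470278)/0.025060 = 1.503306
θ̈ = (θ̇'−θ̇)/dt = (-0.417914611−-0.330972298)/0.025060 = -3.469366
sinθ=-0.193008, cosθ=0.981197
F = (M+m)·ẍ + m·l·cosθ·θ̈ − m·l·sinθ·θ̇² = 2.938953 + -0.324288 − -0.002014 = 2.616679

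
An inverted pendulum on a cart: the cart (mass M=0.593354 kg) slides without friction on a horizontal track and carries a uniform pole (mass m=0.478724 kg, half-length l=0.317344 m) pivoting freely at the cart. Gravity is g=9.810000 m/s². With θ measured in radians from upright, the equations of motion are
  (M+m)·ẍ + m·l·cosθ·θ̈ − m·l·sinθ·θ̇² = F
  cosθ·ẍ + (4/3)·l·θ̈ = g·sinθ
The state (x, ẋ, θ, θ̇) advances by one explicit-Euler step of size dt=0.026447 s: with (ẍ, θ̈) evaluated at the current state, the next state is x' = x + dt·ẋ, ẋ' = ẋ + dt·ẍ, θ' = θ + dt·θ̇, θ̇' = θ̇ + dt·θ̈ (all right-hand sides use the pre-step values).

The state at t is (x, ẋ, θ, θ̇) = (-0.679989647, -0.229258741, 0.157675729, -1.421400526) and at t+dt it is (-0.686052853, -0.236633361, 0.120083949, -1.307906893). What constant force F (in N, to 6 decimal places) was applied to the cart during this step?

F = 0.296717 N

ẍ = (ẋ'−ẋ)/dt = (-0.236633361−-0.229258741)/0.026447 = -0.278845
θ̈ = (θ̇'−θ̇)/dt = (-1.307906893−-1.421400526)/0.026447 = 4.291361
sinθ=0.157023, cosθ=0.987595
F = (M+m)·ẍ + m·l·cosθ·θ̈ − m·l·sinθ·θ̇² = -0.298944 + 0.643857 − 0.048196 = 0.296717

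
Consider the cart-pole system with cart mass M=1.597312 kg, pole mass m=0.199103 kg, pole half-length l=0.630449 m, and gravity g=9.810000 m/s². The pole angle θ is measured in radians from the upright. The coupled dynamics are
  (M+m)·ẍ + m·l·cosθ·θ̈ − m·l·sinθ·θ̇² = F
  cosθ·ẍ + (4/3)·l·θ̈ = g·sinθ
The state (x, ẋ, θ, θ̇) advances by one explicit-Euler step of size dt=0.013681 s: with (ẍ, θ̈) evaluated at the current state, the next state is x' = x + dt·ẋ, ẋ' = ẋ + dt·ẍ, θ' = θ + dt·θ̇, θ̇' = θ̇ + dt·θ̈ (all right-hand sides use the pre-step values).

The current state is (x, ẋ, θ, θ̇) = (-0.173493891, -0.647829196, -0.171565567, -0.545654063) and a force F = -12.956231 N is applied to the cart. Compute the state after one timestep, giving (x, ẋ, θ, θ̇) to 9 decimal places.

sinθ=-0.170725140, cosθ=0.985318693
temp = (F + m·l·θ̇²·sinθ)/(M+m) = (-12.956231 + -0.006380578)/1.796415 = -7.215822390
θ̈ = (g·sinθ − cosθ·temp)/(l·(4/3 − m·cos²θ/(M+m))) = 7.033319555
ẍ = temp − m·l·θ̈·cosθ/(M+m) = -7.700059605
Euler: x'=-0.173493891+0.013681·-0.647829196=-0.182356842, ẋ'=-0.647829196+0.013681·-7.700059605=-0.753173711
       θ'=-0.171565567+0.013681·-0.545654063=-0.179030660, θ̇'=-0.545654063+0.013681·7.033319555=-0.449431218

(-0.182356842, -0.753173711, -0.179030660, -0.449431218)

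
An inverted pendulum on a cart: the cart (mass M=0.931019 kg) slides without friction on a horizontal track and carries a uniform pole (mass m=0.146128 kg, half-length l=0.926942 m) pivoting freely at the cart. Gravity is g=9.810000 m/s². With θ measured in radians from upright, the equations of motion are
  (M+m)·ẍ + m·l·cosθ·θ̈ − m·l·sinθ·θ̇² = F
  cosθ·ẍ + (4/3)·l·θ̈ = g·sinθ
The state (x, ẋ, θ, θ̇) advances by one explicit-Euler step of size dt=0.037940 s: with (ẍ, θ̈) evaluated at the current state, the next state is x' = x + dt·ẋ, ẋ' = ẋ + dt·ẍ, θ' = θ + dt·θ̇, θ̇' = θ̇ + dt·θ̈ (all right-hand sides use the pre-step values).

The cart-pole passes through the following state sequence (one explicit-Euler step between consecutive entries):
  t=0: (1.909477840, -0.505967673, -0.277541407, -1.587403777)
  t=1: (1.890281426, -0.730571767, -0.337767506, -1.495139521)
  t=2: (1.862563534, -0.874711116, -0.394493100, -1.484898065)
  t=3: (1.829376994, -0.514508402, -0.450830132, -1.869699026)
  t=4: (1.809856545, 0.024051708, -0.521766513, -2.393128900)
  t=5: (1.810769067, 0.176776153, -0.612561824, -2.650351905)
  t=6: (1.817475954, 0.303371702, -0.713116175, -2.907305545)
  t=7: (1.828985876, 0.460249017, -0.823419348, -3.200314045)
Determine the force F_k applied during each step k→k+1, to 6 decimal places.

F_0 = -5.966378 N
F_1 = -3.957393 N
F_2 = 9.072947 N
F_3 = 13.814448 N
F_4 = 3.926473 N
F_5 = 3.390639 N
F_6 = 4.411673 N

step 0→1:
  ẍ = (ẋ'−ẋ)/dt = (-0.730571767−-0.505967673)/0.037940 = -5.919981
  θ̈ = (θ̇'−θ̇)/dt = (-1.495139521−-1.587403777)/0.037940 = 2.431846
  sinθ=-0.273992, cosθ=0.961732
  F = (M+m)·ẍ + m·l·cosθ·θ̈ − m·l·sinθ·θ̇² = -6.376690 + 0.316793 − -0.093519 = -5.966378
step 1→2:
  ẍ = (ẋ'−ẋ)/dt = (-0.874711116−-0.730571767)/0.037940 = -3.799139
  θ̈ = (θ̇'−θ̇)/dt = (-1.484898065−-1.495139521)/0.037940 = 0.269938
  sinθ=-0.331382, cosθ=0.943497
  F = (M+m)·ẍ + m·l·cosθ·θ̈ − m·l·sinθ·θ̇² = -4.092232 + 0.034498 − -0.100341 = -3.957393
step 2→3:
  ẍ = (ẋ'−ẋ)/dt = (-0.514508402−-0.874711116)/0.037940 = 9.494009
  θ̈ = (θ̇'−θ̇)/dt = (-1.869699026−-1.484898065)/0.037940 = -10.142355
  sinθ=-0.384340, cosθ=0.923192
  F = (M+m)·ẍ + m·l·cosθ·θ̈ − m·l·sinθ·θ̇² = 10.226444 + -1.268284 − -0.114788 = 9.072947
step 3→4:
  ẍ = (ẋ'−ẋ)/dt = (0.024051708−-0.514508402)/0.037940 = 14.195048
  θ̈ = (θ̇'−θ̇)/dt = (-2.393128900−-1.869699026)/0.037940 = -13.796254
  sinθ=-0.435713, cosθ=0.900086
  F = (M+m)·ẍ + m·l·cosθ·θ̈ − m·l·sinθ·θ̇² = 15.290153 + -1.682020 − -0.206315 = 13.814448
step 4→5:
  ẍ = (ẋ'−ẋ)/dt = (0.176776153−0.024051708)/0.037940 = 4.025420
  θ̈ = (θ̇'−θ̇)/dt = (-2.650351905−-2.393128900)/0.037940 = -6.779731
  sinθ=-0.498412, cosθ=0.866940
  F = (M+m)·ẍ + m·l·cosθ·θ̈ − m·l·sinθ·θ̇² = 4.335969 + -0.796137 − -0.386640 = 3.926473
step 5→6:
  ẍ = (ẋ'−ẋ)/dt = (0.303371702−0.176776153)/0.037940 = 3.336730
  θ̈ = (θ̇'−θ̇)/dt = (-2.907305545−-2.650351905)/0.037940 = -6.772632
  sinθ=-0.574965, cosθ=0.818178
  F = (M+m)·ẍ + m·l·cosθ·θ̈ − m·l·sinθ·θ̇² = 3.594149 + -0.750570 − -0.547060 = 3.390639
step 6→7:
  ẍ = (ẋ'−ẋ)/dt = (0.460249017−0.303371702)/0.037940 = 4.134879
  θ̈ = (θ̇'−θ̇)/dt = (-3.200314045−-2.907305545)/0.037940 = -7.722944
  sinθ=-0.654194, cosθ=0.756327
  F = (M+m)·ẍ + m·l·cosθ·θ̈ − m·l·sinθ·θ̇² = 4.453873 + -0.791186 − -0.748986 = 4.411673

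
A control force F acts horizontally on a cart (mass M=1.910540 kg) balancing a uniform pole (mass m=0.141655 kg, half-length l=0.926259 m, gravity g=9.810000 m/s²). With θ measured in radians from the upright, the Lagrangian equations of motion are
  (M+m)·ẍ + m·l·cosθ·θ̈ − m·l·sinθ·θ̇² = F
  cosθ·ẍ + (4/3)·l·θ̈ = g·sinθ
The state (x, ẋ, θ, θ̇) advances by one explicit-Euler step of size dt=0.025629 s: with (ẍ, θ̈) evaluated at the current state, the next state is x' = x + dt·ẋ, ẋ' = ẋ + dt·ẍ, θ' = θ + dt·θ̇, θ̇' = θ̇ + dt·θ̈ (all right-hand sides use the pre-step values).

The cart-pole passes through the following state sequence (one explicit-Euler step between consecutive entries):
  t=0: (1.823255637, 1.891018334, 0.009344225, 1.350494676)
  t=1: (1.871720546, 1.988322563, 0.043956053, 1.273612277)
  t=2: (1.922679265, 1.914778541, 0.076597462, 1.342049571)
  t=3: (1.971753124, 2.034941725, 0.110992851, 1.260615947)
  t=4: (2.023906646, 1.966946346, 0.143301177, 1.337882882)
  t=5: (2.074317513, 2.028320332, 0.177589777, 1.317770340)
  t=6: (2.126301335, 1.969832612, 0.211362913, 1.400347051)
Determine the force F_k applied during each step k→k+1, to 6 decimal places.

F_0 = 7.395634 N
F_1 = -5.548224 N
F_2 = 9.188080 N
F_3 = -5.074562 N
F_4 = 4.778957 N
F_5 = -4.307440 N

step 0→1:
  ẍ = (ẋ'−ẋ)/dt = (1.988322563−1.891018334)/0.025629 = 3.796646
  θ̈ = (θ̇'−θ̇)/dt = (1.273612277−1.350494676)/0.025629 = -2.999820
  sinθ=0.009344, cosθ=0.999956
  F = (M+m)·ẍ + m·l·cosθ·θ̈ − m·l·sinθ·θ̇² = 7.791457 + -0.393587 − 0.002236 = 7.395634
step 1→2:
  ẍ = (ẋ'−ẋ)/dt = (1.914778541−1.988322563)/0.025629 = -2.869563
  θ̈ = (θ̇'−θ̇)/dt = (1.342049571−1.273612277)/0.025629 = 2.670307
  sinθ=0.043942, cosθ=0.999034
  F = (M+m)·ẍ + m·l·cosθ·θ̈ − m·l·sinθ·θ̇² = -5.888902 + 0.350030 − 0.009352 = -5.548224
step 2→3:
  ẍ = (ẋ'−ẋ)/dt = (2.034941725−1.914778541)/0.025629 = 4.688563
  θ̈ = (θ̇'−θ̇)/dt = (1.260615947−1.342049571)/0.025629 = -3.177402
  sinθ=0.076523, cosθ=0.997068
  F = (M+m)·ẍ + m·l·cosθ·θ̈ − m·l·sinθ·θ̇² = 9.621846 + -0.415682 − 0.018084 = 9.188080
step 3→4:
  ẍ = (ẋ'−ẋ)/dt = (1.966946346−2.034941725)/0.025629 = -2.653064
  θ̈ = (θ̇'−θ̇)/dt = (1.337882882−1.260615947)/0.025629 = 3.014824
  sinθ=0.110765, cosθ=0.993847
  F = (M+m)·ẍ + m·l·cosθ·θ̈ − m·l·sinθ·θ̇² = -5.444605 + 0.393139 − 0.023096 = -5.074562
step 4→5:
  ẍ = (ẋ'−ẋ)/dt = (2.028320332−1.966946346)/0.025629 = 2.394709
  θ̈ = (θ̇'−θ̇)/dt = (1.317770340−1.337882882)/0.025629 = -0.784757
  sinθ=0.142811, cosθ=0.989750
  F = (M+m)·ẍ + m·l·cosθ·θ̈ − m·l·sinθ·θ̇² = 4.914409 + -0.101912 − 0.033540 = 4.778957
step 5→6:
  ẍ = (ẋ'−ẋ)/dt = (1.969832612−2.028320332)/0.025629 = -2.282091
  θ̈ = (θ̇'−θ̇)/dt = (1.400347051−1.317770340)/0.025629 = 3.222003
  sinθ=0.176658, cosθ=0.984272
  F = (M+m)·ẍ + m·l·cosθ·θ̈ − m·l·sinθ·θ̇² = -4.683297 + 0.416108 − 0.040251 = -4.307440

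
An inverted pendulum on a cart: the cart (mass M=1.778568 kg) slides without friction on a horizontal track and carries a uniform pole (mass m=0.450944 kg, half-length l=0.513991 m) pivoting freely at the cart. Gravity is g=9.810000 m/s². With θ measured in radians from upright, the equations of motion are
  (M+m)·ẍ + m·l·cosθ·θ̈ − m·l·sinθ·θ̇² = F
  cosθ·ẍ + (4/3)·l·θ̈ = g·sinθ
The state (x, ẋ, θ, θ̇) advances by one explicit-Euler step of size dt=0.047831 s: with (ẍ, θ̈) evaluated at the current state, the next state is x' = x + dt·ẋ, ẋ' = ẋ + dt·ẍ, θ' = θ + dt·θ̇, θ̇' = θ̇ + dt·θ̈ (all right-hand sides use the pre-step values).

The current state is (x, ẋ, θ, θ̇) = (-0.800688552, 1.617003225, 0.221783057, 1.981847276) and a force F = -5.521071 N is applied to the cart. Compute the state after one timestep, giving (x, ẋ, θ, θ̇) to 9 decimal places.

(-0.723345671, 1.465743751, 0.316576794, 2.347761944)

sinθ=0.219969356, cosθ=0.975506782
temp = (F + m·l·θ̇²·sinθ)/(M+m) = (-5.521071 + 0.200253760)/2.229512 = -2.386538956
θ̈ = (g·sinθ − cosθ·temp)/(l·(4/3 − m·cos²θ/(M+m))) = 7.650157185
ẍ = temp − m·l·θ̈·cosθ/(M+m) = -3.162373236
Euler: x'=-0.800688552+0.047831·1.617003225=-0.723345671, ẋ'=1.617003225+0.047831·-3.162373236=1.465743751
       θ'=0.221783057+0.047831·1.981847276=0.316576794, θ̇'=1.981847276+0.047831·7.650157185=2.347761944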